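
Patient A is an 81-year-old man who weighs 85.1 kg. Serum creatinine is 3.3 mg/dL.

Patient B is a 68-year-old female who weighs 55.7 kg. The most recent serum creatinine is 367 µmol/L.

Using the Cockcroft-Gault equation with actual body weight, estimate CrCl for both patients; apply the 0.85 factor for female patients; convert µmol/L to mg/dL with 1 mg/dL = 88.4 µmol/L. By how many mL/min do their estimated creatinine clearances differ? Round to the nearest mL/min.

10 mL/min

Patient A: CrCl = (140 − 81) × 85.1 / (72 × 3.3) = 5020.9 / 237.60 ≈ 21.1 mL/min
Patient B: SCr = 367 / 88.4 = 4.152 mg/dL
Patient B: CrCl = (140 − 68) × 55.7 / (72 × 4.152) × 0.85 = 4010.4 / 298.94 × 0.85 ≈ 11.4 mL/min
|21.1 − 11.4| = 9.7 mL/min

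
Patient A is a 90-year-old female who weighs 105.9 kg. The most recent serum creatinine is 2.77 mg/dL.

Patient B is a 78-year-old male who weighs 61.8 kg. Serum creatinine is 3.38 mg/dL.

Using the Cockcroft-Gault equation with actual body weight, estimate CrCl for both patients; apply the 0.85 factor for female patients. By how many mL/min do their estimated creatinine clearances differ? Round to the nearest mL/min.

7 mL/min

Patient A: CrCl = (140 − 90) × 105.9 / (72 × 2.77) × 0.85 = 5295.0 / 199.44 × 0.85 ≈ 22.6 mL/min
Patient B: CrCl = (140 − 78) × 61.8 / (72 × 3.38) = 3831.6 / 243.36 ≈ 15.7 mL/min
|22.6 − 15.7| = 6.9 mL/min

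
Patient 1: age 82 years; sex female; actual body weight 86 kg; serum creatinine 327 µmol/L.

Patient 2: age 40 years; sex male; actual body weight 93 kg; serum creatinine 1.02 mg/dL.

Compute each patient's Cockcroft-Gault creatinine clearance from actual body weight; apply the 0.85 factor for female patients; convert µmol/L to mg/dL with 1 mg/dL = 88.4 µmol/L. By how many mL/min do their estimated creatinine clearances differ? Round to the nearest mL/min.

111 mL/min

Patient 1: SCr = 327 / 88.4 = 3.699 mg/dL
Patient 1: CrCl = (140 − 82) × 86 / (72 × 3.699) × 0.85 = 4988.0 / 266.33 × 0.85 ≈ 15.9 mL/min
Patient 2: CrCl = (140 − 40) × 93 / (72 × 1.02) = 9300.0 / 73.44 ≈ 126.6 mL/min
|15.9 − 126.6| = 110.7 mL/min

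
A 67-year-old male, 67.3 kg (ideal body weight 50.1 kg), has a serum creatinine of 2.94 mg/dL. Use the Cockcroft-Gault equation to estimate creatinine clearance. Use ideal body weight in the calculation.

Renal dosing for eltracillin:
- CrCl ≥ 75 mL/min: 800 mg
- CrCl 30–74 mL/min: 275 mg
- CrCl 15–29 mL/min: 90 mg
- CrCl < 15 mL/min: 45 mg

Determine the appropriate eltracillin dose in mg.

CrCl = (140 − 67) × 50.1 / (72 × 2.94) = 3657.3 / 211.68 ≈ 17.3 mL/min
CrCl ≈ 17 mL/min → bracket 15–29 mL/min.
Dose for this bracket: 90 mg.

90 mg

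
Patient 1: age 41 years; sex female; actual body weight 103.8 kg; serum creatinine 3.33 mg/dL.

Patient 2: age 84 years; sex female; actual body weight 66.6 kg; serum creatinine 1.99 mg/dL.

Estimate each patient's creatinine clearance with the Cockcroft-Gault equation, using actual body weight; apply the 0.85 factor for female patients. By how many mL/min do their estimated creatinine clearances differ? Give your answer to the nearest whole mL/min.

14 mL/min

Patient 1: CrCl = (140 − 41) × 103.8 / (72 × 3.33) × 0.85 = 10276.2 / 239.76 × 0.85 ≈ 36.4 mL/min
Patient 2: CrCl = (140 − 84) × 66.6 / (72 × 1.99) × 0.85 = 3729.6 / 143.28 × 0.85 ≈ 22.1 mL/min
|36.4 − 22.1| = 14.3 mL/min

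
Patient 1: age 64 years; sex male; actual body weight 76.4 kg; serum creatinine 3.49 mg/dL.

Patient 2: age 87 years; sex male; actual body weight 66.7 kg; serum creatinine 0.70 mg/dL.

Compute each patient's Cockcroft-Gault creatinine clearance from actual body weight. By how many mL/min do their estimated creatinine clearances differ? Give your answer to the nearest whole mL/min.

Patient 1: CrCl = (140 − 64) × 76.4 / (72 × 3.49) = 5806.4 / 251.28 ≈ 23.1 mL/min
Patient 2: CrCl = (140 − 87) × 66.7 / (72 × 0.7) = 3535.1 / 50.40 ≈ 70.1 mL/min
|23.1 − 70.1| = 47.0 mL/min

47 mL/min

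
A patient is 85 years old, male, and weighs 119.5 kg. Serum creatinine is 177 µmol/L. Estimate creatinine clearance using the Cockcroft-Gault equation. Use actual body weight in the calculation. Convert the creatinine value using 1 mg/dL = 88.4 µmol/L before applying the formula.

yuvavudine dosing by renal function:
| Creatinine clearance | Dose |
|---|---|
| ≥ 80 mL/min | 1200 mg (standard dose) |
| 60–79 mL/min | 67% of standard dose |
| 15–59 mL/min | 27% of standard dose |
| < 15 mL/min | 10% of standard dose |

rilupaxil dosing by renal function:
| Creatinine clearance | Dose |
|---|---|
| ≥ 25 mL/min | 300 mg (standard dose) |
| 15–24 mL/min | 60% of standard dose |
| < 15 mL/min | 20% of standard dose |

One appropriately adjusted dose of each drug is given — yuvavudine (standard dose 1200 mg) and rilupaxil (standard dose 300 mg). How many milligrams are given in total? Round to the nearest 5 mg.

625 mg

SCr = 177 / 88.4 = 2.002 mg/dL
CrCl = (140 − 85) × 119.5 / (72 × 2.002) = 6572.5 / 144.14 ≈ 45.6 mL/min
CrCl ≈ 46 mL/min.
yuvavudine: 15–59 mL/min → 27% of 1200 mg = 324 mg.
rilupaxil: ≥ 25 mL/min → 100% of 300 mg = 300 mg.
Total = 324 + 300 = 624 mg.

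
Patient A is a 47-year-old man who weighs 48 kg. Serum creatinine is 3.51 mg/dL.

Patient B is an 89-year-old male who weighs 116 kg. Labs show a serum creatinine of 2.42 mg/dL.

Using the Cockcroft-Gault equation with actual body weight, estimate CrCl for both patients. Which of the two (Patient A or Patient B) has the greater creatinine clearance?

Patient B

Patient A: CrCl = (140 − 47) × 48 / (72 × 3.51) = 4464.0 / 252.72 ≈ 17.7 mL/min
Patient B: CrCl = (140 − 89) × 116 / (72 × 2.42) = 5916.0 / 174.24 ≈ 34.0 mL/min
17.7 vs 34.0 mL/min → Patient B is higher.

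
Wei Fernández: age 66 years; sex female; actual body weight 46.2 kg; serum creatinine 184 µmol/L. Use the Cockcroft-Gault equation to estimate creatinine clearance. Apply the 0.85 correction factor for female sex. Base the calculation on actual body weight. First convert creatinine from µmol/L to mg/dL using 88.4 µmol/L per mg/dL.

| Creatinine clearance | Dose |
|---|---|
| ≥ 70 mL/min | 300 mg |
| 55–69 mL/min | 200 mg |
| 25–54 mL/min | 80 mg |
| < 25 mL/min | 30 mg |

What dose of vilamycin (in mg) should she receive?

SCr = 184 / 88.4 = 2.081 mg/dL
CrCl = (140 − 66) × 46.2 / (72 × 2.081) × 0.85 = 3418.8 / 149.83 × 0.85 ≈ 19.4 mL/min
CrCl ≈ 19 mL/min → bracket < 25 mL/min.
Dose for this bracket: 30 mg.

30 mg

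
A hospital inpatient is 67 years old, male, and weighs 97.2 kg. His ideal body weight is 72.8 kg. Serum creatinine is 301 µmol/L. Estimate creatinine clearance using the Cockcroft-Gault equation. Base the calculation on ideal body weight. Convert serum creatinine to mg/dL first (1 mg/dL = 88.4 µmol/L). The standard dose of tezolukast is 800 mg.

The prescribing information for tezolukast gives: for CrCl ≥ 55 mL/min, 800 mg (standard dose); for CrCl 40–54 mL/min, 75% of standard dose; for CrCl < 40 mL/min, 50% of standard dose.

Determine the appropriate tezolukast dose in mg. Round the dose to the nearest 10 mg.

400 mg

SCr = 301 / 88.4 = 3.405 mg/dL
CrCl = (140 − 67) × 72.8 / (72 × 3.405) = 5314.4 / 245.16 ≈ 21.7 mL/min
CrCl ≈ 22 mL/min → bracket < 40 mL/min.
50% of 800 mg = 400 mg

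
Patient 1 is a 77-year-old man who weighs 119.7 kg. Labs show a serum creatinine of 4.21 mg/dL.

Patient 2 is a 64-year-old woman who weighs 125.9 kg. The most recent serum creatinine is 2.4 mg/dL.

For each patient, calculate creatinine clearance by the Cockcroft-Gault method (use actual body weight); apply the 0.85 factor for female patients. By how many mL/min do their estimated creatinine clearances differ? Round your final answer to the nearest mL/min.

Patient 1: CrCl = (140 − 77) × 119.7 / (72 × 4.21) = 7541.1 / 303.12 ≈ 24.9 mL/min
Patient 2: CrCl = (140 − 64) × 125.9 / (72 × 2.4) × 0.85 = 9568.4 / 172.80 × 0.85 ≈ 47.1 mL/min
|24.9 − 47.1| = 22.2 mL/min

22 mL/min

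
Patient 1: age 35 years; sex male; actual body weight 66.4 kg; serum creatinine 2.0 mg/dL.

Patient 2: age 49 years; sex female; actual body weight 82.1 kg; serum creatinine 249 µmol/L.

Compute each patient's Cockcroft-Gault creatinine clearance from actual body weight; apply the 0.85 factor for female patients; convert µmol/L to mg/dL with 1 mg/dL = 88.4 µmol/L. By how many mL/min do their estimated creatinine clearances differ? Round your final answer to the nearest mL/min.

Patient 1: CrCl = (140 − 35) × 66.4 / (72 × 2) = 6972.0 / 144.00 ≈ 48.4 mL/min
Patient 2: SCr = 249 / 88.4 = 2.817 mg/dL
Patient 2: CrCl = (140 − 49) × 82.1 / (72 × 2.817) × 0.85 = 7471.1 / 202.82 × 0.85 ≈ 31.3 mL/min
|48.4 − 31.3| = 17.1 mL/min

17 mL/min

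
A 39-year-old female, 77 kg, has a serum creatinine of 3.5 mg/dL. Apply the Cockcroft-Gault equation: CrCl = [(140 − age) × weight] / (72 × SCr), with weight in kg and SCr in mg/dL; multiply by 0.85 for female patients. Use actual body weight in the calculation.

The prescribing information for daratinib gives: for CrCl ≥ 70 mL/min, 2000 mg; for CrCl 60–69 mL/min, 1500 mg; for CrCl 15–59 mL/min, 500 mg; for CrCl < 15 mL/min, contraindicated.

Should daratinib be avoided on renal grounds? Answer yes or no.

no

CrCl = (140 − 39) × 77 / (72 × 3.5) × 0.85 = 7777.0 / 252.00 × 0.85 ≈ 26.2 mL/min
CrCl ≈ 26 mL/min, which is ≥ 15 mL/min.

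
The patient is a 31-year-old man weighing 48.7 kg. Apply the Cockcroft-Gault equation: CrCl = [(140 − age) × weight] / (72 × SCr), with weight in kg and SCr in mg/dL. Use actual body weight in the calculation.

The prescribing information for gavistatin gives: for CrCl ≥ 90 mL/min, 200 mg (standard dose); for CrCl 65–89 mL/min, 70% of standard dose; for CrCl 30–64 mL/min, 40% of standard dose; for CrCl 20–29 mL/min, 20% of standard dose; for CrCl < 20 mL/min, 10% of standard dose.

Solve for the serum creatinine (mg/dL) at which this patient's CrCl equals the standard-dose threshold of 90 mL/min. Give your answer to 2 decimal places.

0.82 mg/dL

Standard dose requires CrCl ≥ 90 mL/min.
Set (140 − 31) × 48.7 / (72 × SCr) = 90
SCr = (140 − 31) × 48.7 / (72 × 90) = 0.819 mg/dL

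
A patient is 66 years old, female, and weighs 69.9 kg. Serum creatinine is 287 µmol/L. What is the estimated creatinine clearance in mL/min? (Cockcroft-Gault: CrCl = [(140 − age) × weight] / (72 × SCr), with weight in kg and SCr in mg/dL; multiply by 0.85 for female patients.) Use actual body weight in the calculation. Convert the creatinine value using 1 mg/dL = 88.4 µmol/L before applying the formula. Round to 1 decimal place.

18.8 mL/min

SCr = 287 / 88.4 = 3.247 mg/dL
CrCl = (140 − 66) × 69.9 / (72 × 3.247) × 0.85 = 5172.6 / 233.78 × 0.85 ≈ 18.8 mL/min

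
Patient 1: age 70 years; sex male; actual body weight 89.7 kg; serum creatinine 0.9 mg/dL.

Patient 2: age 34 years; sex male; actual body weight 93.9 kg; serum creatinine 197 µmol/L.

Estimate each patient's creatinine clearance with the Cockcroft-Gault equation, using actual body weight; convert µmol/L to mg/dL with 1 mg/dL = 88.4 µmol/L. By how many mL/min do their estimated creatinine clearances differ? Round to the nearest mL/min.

35 mL/min

Patient 1: CrCl = (140 − 70) × 89.7 / (72 × 0.9) = 6279.0 / 64.80 ≈ 96.9 mL/min
Patient 2: SCr = 197 / 88.4 = 2.229 mg/dL
Patient 2: CrCl = (140 − 34) × 93.9 / (72 × 2.229) = 9953.4 / 160.49 ≈ 62.0 mL/min
|96.9 − 62.0| = 34.9 mL/min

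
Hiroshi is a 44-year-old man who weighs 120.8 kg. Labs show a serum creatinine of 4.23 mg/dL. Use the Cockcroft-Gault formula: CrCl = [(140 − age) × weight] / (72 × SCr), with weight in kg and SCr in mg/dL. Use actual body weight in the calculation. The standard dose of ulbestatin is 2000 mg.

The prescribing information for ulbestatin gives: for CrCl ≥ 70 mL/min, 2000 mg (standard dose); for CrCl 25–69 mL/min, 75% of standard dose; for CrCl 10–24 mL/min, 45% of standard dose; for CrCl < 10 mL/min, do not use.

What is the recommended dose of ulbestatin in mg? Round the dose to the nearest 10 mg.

CrCl = (140 − 44) × 120.8 / (72 × 4.23) = 11596.8 / 304.56 ≈ 38.1 mL/min
CrCl ≈ 38 mL/min → bracket 25–69 mL/min.
75% of 2000 mg = 1500 mg

1500 mg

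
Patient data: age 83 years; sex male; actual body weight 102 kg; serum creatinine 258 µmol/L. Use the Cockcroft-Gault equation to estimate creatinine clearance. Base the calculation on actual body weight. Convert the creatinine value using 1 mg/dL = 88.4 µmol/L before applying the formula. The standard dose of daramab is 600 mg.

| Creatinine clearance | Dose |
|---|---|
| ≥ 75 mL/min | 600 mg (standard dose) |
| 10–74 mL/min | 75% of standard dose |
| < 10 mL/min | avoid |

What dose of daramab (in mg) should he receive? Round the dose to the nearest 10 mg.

SCr = 258 / 88.4 = 2.919 mg/dL
CrCl = (140 − 83) × 102 / (72 × 2.919) = 5814.0 / 210.17 ≈ 27.7 mL/min
CrCl ≈ 28 mL/min → bracket 10–74 mL/min.
75% of 600 mg = 450 mg

450 mg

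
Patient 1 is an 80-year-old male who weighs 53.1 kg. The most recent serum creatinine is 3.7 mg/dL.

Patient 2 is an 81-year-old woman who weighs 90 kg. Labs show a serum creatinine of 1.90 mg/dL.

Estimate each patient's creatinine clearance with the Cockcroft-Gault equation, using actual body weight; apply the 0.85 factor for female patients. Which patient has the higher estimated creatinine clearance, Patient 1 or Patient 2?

Patient 1: CrCl = (140 − 80) × 53.1 / (72 × 3.7) = 3186.0 / 266.40 ≈ 12.0 mL/min
Patient 2: CrCl = (140 − 81) × 90 / (72 × 1.9) × 0.85 = 5310.0 / 136.80 × 0.85 ≈ 33.0 mL/min
12.0 vs 33.0 mL/min → Patient 2 is higher.

Patient 2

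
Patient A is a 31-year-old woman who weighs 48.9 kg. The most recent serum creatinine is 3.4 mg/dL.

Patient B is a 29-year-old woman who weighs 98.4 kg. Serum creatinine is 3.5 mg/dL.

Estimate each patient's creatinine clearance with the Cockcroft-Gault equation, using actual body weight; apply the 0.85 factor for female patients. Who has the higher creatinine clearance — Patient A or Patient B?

Patient A: CrCl = (140 − 31) × 48.9 / (72 × 3.4) × 0.85 = 5330.1 / 244.80 × 0.85 ≈ 18.5 mL/min
Patient B: CrCl = (140 − 29) × 98.4 / (72 × 3.5) × 0.85 = 10922.4 / 252.00 × 0.85 ≈ 36.8 mL/min
18.5 vs 36.8 mL/min → Patient B is higher.

Patient B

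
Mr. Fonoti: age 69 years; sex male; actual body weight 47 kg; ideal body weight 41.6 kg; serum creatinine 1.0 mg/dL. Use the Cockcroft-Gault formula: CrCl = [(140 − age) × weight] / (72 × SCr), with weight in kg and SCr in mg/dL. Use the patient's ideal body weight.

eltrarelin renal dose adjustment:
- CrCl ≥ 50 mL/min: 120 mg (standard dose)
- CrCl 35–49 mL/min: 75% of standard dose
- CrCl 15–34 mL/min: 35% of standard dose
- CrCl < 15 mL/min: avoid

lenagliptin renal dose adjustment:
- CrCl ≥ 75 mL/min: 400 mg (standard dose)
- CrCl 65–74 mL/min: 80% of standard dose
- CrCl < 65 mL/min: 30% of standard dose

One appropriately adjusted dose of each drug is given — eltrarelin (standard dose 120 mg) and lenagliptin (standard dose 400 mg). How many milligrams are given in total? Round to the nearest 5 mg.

210 mg

CrCl = (140 − 69) × 41.6 / (72 × 1) = 2953.6 / 72.00 ≈ 41.0 mL/min
CrCl ≈ 41 mL/min.
eltrarelin: 35–49 mL/min → 75% of 120 mg = 90 mg.
lenagliptin: < 65 mL/min → 30% of 400 mg = 120 mg.
Total = 90 + 120 = 210 mg.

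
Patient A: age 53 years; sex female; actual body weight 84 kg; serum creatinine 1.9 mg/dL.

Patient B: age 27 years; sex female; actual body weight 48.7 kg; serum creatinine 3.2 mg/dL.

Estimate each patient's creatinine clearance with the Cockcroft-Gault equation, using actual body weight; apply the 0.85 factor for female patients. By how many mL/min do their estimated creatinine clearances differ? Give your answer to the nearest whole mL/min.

Patient A: CrCl = (140 − 53) × 84 / (72 × 1.9) × 0.85 = 7308.0 / 136.80 × 0.85 ≈ 45.4 mL/min
Patient B: CrCl = (140 − 27) × 48.7 / (72 × 3.2) × 0.85 = 5503.1 / 230.40 × 0.85 ≈ 20.3 mL/min
|45.4 − 20.3| = 25.1 mL/min

25 mL/min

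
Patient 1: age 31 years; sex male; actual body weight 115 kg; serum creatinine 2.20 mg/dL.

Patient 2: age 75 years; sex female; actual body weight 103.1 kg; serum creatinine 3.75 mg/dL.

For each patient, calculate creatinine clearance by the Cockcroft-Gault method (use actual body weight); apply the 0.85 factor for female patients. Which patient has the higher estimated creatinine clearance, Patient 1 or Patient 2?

Patient 1

Patient 1: CrCl = (140 − 31) × 115 / (72 × 2.2) = 12535.0 / 158.40 ≈ 79.1 mL/min
Patient 2: CrCl = (140 − 75) × 103.1 / (72 × 3.75) × 0.85 = 6701.5 / 270.00 × 0.85 ≈ 21.1 mL/min
79.1 vs 21.1 mL/min → Patient 1 is higher.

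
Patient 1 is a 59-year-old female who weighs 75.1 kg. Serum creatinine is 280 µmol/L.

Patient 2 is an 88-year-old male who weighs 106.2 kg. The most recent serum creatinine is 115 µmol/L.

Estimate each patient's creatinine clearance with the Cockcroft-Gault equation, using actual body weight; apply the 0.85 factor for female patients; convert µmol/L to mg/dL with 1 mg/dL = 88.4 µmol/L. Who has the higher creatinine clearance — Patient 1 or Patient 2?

Patient 2

Patient 1: SCr = 280 / 88.4 = 3.167 mg/dL
Patient 1: CrCl = (140 − 59) × 75.1 / (72 × 3.167) × 0.85 = 6083.1 / 228.02 × 0.85 ≈ 22.7 mL/min
Patient 2: SCr = 115 / 88.4 = 1.301 mg/dL
Patient 2: CrCl = (140 − 88) × 106.2 / (72 × 1.301) = 5522.4 / 93.67 ≈ 59.0 mL/min
22.7 vs 59.0 mL/min → Patient 2 is higher.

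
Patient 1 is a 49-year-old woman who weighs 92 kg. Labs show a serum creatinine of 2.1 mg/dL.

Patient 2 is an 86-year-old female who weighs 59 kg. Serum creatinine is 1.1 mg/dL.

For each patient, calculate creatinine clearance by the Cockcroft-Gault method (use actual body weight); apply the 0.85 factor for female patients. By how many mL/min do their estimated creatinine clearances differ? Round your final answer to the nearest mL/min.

13 mL/min

Patient 1: CrCl = (140 − 49) × 92 / (72 × 2.1) × 0.85 = 8372.0 / 151.20 × 0.85 ≈ 47.1 mL/min
Patient 2: CrCl = (140 − 86) × 59 / (72 × 1.1) × 0.85 = 3186.0 / 79.20 × 0.85 ≈ 34.2 mL/min
|47.1 − 34.2| = 12.9 mL/min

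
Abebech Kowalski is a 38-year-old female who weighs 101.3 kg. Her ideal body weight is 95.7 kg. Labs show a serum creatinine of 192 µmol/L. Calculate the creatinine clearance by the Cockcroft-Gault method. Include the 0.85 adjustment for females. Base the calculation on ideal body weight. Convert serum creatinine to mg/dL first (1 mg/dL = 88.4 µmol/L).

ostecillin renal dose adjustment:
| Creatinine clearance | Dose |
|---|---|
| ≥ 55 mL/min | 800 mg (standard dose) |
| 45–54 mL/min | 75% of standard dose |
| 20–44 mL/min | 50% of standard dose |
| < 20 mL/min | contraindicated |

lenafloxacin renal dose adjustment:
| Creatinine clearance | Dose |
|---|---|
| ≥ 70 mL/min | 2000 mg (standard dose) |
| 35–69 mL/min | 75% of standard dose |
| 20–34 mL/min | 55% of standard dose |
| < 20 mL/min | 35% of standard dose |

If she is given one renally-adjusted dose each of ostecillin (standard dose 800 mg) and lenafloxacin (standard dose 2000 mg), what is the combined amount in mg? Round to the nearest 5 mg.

2100 mg

SCr = 192 / 88.4 = 2.172 mg/dL
CrCl = (140 − 38) × 95.7 / (72 × 2.172) × 0.85 = 9761.4 / 156.38 × 0.85 ≈ 53.1 mL/min
CrCl ≈ 53 mL/min.
ostecillin: 45–54 mL/min → 75% of 800 mg = 600 mg.
lenafloxacin: 35–69 mL/min → 75% of 2000 mg = 1500 mg.
Total = 600 + 1500 = 2100 mg.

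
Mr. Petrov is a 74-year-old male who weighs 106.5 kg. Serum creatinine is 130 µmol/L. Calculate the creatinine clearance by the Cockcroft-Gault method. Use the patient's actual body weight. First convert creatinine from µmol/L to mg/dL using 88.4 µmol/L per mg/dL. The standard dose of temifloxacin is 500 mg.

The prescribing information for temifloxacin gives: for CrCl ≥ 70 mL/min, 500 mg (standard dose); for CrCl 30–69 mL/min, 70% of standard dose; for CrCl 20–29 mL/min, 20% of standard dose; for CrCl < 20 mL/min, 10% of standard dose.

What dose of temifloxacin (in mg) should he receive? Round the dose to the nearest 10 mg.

SCr = 130 / 88.4 = 1.471 mg/dL
CrCl = (140 − 74) × 106.5 / (72 × 1.471) = 7029.0 / 105.91 ≈ 66.4 mL/min
CrCl ≈ 66 mL/min → bracket 30–69 mL/min.
70% of 500 mg = 350 mg

350 mg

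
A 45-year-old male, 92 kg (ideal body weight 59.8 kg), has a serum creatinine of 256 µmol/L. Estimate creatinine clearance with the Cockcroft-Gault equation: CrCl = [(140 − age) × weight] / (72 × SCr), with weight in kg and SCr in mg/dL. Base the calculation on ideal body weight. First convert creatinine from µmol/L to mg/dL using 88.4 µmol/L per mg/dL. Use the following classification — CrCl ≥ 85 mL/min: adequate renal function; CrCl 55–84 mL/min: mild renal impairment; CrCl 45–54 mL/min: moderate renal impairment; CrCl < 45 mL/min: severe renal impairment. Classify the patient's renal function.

SCr = 256 / 88.4 = 2.896 mg/dL
CrCl = (140 − 45) × 59.8 / (72 × 2.896) = 5681.0 / 208.51 ≈ 27.2 mL/min
27 mL/min falls in the 'severe renal impairment' range.

severe renal impairment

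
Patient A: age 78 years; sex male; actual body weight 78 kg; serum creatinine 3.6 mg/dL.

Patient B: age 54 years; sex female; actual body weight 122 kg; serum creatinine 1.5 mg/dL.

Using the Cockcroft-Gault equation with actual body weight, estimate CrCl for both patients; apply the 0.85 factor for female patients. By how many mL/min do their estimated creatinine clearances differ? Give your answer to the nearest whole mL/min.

64 mL/min

Patient A: CrCl = (140 − 78) × 78 / (72 × 3.6) = 4836.0 / 259.20 ≈ 18.7 mL/min
Patient B: CrCl = (140 − 54) × 122 / (72 × 1.5) × 0.85 = 10492.0 / 108.00 × 0.85 ≈ 82.6 mL/min
|18.7 − 82.6| = 63.9 mL/min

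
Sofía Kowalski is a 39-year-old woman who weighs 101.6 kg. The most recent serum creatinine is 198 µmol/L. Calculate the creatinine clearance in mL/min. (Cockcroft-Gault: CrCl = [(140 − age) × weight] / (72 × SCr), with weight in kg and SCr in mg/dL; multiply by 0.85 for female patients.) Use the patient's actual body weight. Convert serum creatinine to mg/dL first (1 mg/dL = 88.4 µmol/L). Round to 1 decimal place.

54.1 mL/min

SCr = 198 / 88.4 = 2.24 mg/dL
CrCl = (140 − 39) × 101.6 / (72 × 2.24) × 0.85 = 10261.6 / 161.28 × 0.85 ≈ 54.1 mL/min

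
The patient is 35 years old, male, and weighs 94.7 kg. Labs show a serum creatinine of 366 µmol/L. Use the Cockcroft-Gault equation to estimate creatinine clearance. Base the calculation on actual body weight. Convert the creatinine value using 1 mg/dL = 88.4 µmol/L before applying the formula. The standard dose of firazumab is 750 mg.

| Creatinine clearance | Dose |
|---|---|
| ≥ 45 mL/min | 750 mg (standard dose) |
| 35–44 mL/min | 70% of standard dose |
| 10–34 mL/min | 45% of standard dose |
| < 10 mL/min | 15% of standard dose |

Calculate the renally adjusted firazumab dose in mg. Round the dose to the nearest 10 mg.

340 mg

SCr = 366 / 88.4 = 4.14 mg/dL
CrCl = (140 − 35) × 94.7 / (72 × 4.14) = 9943.5 / 298.08 ≈ 33.4 mL/min
CrCl ≈ 33 mL/min → bracket 10–34 mL/min.
45% of 750 mg = 337.5 mg → 340 mg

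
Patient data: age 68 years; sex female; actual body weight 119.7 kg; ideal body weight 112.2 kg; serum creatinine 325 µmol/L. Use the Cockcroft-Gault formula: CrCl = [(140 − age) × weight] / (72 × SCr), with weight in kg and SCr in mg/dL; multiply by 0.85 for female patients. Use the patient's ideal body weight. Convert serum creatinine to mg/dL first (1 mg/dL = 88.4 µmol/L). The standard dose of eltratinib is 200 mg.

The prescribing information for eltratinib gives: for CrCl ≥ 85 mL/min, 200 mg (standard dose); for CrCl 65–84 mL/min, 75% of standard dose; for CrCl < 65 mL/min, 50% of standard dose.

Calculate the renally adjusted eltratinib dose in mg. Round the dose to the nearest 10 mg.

100 mg

SCr = 325 / 88.4 = 3.676 mg/dL
CrCl = (140 − 68) × 112.2 / (72 × 3.676) × 0.85 = 8078.4 / 264.67 × 0.85 ≈ 25.9 mL/min
CrCl ≈ 26 mL/min → bracket < 65 mL/min.
50% of 200 mg = 100 mg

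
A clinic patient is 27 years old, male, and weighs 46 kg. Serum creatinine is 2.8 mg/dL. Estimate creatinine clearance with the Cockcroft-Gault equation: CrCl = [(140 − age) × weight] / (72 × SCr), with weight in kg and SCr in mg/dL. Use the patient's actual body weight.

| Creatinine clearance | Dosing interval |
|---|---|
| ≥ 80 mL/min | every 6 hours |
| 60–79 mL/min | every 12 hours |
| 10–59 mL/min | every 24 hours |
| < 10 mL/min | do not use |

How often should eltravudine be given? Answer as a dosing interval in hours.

CrCl = (140 − 27) × 46 / (72 × 2.8) = 5198.0 / 201.60 ≈ 25.8 mL/min
CrCl ≈ 26 mL/min → bracket 10–59 mL/min → every 24 hours.

every 24 hours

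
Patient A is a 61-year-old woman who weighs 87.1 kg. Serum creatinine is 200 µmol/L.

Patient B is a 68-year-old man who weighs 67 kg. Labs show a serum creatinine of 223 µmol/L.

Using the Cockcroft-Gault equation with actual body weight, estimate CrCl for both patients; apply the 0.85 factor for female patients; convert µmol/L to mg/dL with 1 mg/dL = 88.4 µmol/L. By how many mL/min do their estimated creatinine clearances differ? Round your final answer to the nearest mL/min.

Patient A: SCr = 200 / 88.4 = 2.262 mg/dL
Patient A: CrCl = (140 − 61) × 87.1 / (72 × 2.262) × 0.85 = 6880.9 / 162.86 × 0.85 ≈ 35.9 mL/min
Patient B: SCr = 223 / 88.4 = 2.523 mg/dL
Patient B: CrCl = (140 − 68) × 67 / (72 × 2.523) = 4824.0 / 181.66 ≈ 26.6 mL/min
|35.9 − 26.6| = 9.3 mL/min

9 mL/min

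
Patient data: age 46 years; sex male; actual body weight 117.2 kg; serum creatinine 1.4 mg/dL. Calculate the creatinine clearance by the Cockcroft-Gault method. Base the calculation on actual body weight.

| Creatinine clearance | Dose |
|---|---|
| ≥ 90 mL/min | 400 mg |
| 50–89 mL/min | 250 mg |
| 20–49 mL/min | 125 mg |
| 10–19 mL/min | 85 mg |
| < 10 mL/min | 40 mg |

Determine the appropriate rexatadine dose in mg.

CrCl = (140 − 46) × 117.2 / (72 × 1.4) = 11016.8 / 100.80 ≈ 109.3 mL/min
CrCl ≈ 109 mL/min → bracket ≥ 90 mL/min.
Dose for this bracket: 400 mg.

400 mg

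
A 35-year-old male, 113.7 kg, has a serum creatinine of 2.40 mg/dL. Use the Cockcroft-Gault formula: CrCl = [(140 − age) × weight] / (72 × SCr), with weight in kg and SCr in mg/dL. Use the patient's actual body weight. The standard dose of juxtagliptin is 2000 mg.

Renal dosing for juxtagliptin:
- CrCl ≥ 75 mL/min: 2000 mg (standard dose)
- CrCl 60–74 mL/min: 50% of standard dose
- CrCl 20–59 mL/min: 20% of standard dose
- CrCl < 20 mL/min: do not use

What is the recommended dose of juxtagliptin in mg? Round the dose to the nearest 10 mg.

CrCl = (140 − 35) × 113.7 / (72 × 2.4) = 11938.5 / 172.80 ≈ 69.1 mL/min
CrCl ≈ 69 mL/min → bracket 60–74 mL/min.
50% of 2000 mg = 1000 mg

1000 mg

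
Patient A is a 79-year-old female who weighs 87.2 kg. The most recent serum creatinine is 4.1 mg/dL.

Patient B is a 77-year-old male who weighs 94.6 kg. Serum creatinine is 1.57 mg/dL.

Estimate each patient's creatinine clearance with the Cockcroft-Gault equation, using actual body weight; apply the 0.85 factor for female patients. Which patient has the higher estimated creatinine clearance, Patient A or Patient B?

Patient B

Patient A: CrCl = (140 − 79) × 87.2 / (72 × 4.1) × 0.85 = 5319.2 / 295.20 × 0.85 ≈ 15.3 mL/min
Patient B: CrCl = (140 − 77) × 94.6 / (72 × 1.57) = 5959.8 / 113.04 ≈ 52.7 mL/min
15.3 vs 52.7 mL/min → Patient B is higher.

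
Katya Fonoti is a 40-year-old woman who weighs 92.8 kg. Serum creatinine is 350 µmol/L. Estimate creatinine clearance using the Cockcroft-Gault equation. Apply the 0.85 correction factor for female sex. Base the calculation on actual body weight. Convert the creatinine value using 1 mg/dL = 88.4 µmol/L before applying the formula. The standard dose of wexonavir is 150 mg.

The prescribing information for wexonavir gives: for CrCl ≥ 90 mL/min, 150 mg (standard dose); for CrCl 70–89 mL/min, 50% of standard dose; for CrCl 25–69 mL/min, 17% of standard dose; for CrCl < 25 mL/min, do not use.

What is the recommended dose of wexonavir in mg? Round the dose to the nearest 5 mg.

SCr = 350 / 88.4 = 3.959 mg/dL
CrCl = (140 − 40) × 92.8 / (72 × 3.959) × 0.85 = 9280.0 / 285.05 × 0.85 ≈ 27.7 mL/min
CrCl ≈ 28 mL/min → bracket 25–69 mL/min.
17% of 150 mg = 25.5 mg → 25 mg

25 mg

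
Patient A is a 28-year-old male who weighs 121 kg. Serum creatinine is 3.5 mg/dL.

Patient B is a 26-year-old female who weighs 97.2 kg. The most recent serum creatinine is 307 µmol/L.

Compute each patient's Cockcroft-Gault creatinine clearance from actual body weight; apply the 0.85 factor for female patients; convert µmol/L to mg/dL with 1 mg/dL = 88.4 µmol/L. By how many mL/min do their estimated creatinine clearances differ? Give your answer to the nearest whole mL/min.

Patient A: CrCl = (140 − 28) × 121 / (72 × 3.5) = 13552.0 / 252.00 ≈ 53.8 mL/min
Patient B: SCr = 307 / 88.4 = 3.473 mg/dL
Patient B: CrCl = (140 − 26) × 97.2 / (72 × 3.473) × 0.85 = 11080.8 / 250.06 × 0.85 ≈ 37.7 mL/min
|53.8 − 37.7| = 16.1 mL/min

16 mL/min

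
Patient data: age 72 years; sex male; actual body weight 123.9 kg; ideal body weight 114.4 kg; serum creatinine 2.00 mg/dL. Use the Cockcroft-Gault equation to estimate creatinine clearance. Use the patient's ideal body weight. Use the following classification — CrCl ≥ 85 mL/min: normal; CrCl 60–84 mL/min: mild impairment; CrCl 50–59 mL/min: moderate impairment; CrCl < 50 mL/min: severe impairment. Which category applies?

moderate impairment

CrCl = (140 − 72) × 114.4 / (72 × 2) = 7779.2 / 144.00 ≈ 54.0 mL/min
54 mL/min falls in the 'moderate impairment' range.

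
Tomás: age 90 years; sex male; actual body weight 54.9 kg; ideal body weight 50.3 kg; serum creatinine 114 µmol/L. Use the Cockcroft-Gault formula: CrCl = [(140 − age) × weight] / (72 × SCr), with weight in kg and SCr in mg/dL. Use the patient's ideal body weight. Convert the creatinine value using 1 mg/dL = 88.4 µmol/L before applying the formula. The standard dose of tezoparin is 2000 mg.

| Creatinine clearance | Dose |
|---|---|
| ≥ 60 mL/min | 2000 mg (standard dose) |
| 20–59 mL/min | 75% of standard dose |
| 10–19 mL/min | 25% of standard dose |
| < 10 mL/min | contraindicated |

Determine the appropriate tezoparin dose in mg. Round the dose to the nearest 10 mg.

SCr = 114 / 88.4 = 1.29 mg/dL
CrCl = (140 − 90) × 50.3 / (72 × 1.29) = 2515.0 / 92.88 ≈ 27.1 mL/min
CrCl ≈ 27 mL/min → bracket 20–59 mL/min.
75% of 2000 mg = 1500 mg

1500 mg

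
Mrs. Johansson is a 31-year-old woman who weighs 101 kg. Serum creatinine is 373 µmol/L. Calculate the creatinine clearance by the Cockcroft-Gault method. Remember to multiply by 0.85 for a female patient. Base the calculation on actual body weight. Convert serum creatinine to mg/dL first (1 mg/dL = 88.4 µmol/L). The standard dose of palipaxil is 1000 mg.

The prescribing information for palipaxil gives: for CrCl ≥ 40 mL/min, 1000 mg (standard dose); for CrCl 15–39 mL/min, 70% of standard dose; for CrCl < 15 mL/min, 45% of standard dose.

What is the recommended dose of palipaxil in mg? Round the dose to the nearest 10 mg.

700 mg

SCr = 373 / 88.4 = 4.219 mg/dL
CrCl = (140 − 31) × 101 / (72 × 4.219) × 0.85 = 11009.0 / 303.77 × 0.85 ≈ 30.8 mL/min
CrCl ≈ 31 mL/min → bracket 15–39 mL/min.
70% of 1000 mg = 700 mg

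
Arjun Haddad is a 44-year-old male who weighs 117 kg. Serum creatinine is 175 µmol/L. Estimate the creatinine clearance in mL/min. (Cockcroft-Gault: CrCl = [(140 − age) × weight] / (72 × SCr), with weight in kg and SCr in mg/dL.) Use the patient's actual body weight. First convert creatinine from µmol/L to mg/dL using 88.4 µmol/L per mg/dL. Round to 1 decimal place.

SCr = 175 / 88.4 = 1.98 mg/dL
CrCl = (140 − 44) × 117 / (72 × 1.98) = 11232.0 / 142.56 ≈ 78.8 mL/min

78.8 mL/min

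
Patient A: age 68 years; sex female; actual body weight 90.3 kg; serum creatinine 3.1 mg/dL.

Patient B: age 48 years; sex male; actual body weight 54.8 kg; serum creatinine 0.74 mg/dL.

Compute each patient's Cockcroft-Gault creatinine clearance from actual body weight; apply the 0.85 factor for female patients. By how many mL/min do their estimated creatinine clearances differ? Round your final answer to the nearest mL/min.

70 mL/min

Patient A: CrCl = (140 − 68) × 90.3 / (72 × 3.1) × 0.85 = 6501.6 / 223.20 × 0.85 ≈ 24.8 mL/min
Patient B: CrCl = (140 − 48) × 54.8 / (72 × 0.74) = 5041.6 / 53.28 ≈ 94.6 mL/min
|24.8 − 94.6| = 69.8 mL/min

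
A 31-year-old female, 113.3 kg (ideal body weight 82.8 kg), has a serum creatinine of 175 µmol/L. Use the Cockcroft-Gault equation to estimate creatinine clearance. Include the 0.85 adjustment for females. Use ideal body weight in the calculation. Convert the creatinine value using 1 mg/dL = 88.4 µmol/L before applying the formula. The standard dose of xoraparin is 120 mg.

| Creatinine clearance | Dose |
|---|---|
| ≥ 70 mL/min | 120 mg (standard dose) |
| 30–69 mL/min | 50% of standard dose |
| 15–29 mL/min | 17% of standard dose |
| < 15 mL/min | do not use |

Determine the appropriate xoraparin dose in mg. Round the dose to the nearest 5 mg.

SCr = 175 / 88.4 = 1.98 mg/dL
CrCl = (140 − 31) × 82.8 / (72 × 1.98) × 0.85 = 9025.2 / 142.56 × 0.85 ≈ 53.8 mL/min
CrCl ≈ 54 mL/min → bracket 30–69 mL/min.
50% of 120 mg = 60 mg

60 mg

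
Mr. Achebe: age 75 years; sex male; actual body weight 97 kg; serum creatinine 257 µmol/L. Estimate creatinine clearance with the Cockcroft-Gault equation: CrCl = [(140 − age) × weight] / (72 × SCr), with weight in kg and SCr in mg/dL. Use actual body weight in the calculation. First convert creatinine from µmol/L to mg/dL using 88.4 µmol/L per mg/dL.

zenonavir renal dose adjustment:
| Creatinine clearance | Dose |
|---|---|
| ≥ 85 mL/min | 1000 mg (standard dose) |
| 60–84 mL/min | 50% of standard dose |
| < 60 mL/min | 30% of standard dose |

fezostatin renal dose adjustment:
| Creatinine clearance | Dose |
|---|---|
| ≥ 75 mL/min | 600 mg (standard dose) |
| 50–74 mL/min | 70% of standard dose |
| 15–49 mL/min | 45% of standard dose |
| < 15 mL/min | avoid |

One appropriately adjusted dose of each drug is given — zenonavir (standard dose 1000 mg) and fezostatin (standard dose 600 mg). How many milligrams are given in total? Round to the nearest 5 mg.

570 mg

SCr = 257 / 88.4 = 2.907 mg/dL
CrCl = (140 − 75) × 97 / (72 × 2.907) = 6305.0 / 209.30 ≈ 30.1 mL/min
CrCl ≈ 30 mL/min.
zenonavir: < 60 mL/min → 30% of 1000 mg = 300 mg.
fezostatin: 15–49 mL/min → 45% of 600 mg = 270 mg.
Total = 300 + 270 = 570 mg.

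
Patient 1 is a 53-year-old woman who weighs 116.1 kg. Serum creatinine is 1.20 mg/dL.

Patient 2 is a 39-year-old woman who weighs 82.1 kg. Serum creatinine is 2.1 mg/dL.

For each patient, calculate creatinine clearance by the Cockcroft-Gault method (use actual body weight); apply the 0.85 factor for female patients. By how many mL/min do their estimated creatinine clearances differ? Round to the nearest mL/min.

53 mL/min

Patient 1: CrCl = (140 − 53) × 116.1 / (72 × 1.2) × 0.85 = 10100.7 / 86.40 × 0.85 ≈ 99.4 mL/min
Patient 2: CrCl = (140 − 39) × 82.1 / (72 × 2.1) × 0.85 = 8292.1 / 151.20 × 0.85 ≈ 46.6 mL/min
|99.4 − 46.6| = 52.8 mL/min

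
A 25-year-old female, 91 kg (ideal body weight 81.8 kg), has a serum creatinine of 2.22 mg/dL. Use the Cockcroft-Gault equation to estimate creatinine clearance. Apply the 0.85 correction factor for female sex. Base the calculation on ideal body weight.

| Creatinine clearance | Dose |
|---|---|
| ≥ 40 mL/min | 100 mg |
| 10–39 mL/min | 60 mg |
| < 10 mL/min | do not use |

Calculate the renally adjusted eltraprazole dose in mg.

100 mg

CrCl = (140 − 25) × 81.8 / (72 × 2.22) × 0.85 = 9407.0 / 159.84 × 0.85 ≈ 50.0 mL/min
CrCl ≈ 50 mL/min → bracket ≥ 40 mL/min.
Dose for this bracket: 100 mg.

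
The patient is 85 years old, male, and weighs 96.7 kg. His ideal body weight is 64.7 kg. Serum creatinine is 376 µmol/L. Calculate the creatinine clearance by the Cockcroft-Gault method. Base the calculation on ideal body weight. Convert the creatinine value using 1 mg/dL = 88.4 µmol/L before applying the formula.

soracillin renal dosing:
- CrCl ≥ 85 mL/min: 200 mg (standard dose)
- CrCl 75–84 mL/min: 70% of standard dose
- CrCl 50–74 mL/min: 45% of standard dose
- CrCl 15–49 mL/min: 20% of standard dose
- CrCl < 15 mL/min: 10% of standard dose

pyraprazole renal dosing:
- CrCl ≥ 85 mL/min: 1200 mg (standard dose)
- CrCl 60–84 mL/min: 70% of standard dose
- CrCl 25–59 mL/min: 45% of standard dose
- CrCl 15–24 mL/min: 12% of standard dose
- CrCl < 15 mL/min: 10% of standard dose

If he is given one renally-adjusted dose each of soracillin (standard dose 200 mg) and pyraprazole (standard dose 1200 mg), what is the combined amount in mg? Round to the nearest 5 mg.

140 mg

SCr = 376 / 88.4 = 4.253 mg/dL
CrCl = (140 − 85) × 64.7 / (72 × 4.253) = 3558.5 / 306.22 ≈ 11.6 mL/min
CrCl ≈ 12 mL/min.
soracillin: < 15 mL/min → 10% of 200 mg = 20 mg.
pyraprazole: < 15 mL/min → 10% of 1200 mg = 120 mg.
Total = 20 + 120 = 140 mg.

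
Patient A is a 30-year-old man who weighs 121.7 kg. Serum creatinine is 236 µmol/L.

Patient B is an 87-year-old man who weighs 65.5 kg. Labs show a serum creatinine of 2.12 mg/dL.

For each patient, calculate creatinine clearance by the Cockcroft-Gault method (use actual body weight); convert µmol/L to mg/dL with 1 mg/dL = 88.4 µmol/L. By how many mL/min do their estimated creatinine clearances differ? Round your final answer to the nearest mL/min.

47 mL/min

Patient A: SCr = 236 / 88.4 = 2.67 mg/dL
Patient A: CrCl = (140 − 30) × 121.7 / (72 × 2.67) = 13387.0 / 192.24 ≈ 69.6 mL/min
Patient B: CrCl = (140 − 87) × 65.5 / (72 × 2.12) = 3471.5 / 152.64 ≈ 22.7 mL/min
|69.6 − 22.7| = 46.9 mL/min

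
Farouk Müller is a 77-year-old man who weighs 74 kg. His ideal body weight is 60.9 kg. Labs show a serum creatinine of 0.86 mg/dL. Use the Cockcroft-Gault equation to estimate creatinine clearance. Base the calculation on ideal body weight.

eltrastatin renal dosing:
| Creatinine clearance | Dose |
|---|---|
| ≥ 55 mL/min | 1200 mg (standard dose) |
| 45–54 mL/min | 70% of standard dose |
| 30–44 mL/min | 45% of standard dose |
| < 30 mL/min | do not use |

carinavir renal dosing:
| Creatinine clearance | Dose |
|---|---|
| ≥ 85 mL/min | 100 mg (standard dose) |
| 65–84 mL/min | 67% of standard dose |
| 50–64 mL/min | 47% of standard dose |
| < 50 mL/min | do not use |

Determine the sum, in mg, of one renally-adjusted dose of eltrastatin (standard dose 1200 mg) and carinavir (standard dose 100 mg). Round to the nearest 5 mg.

CrCl = (140 − 77) × 60.9 / (72 × 0.86) = 3836.7 / 61.92 ≈ 62.0 mL/min
CrCl ≈ 62 mL/min.
eltrastatin: ≥ 55 mL/min → 100% of 1200 mg = 1200 mg.
carinavir: 50–64 mL/min → 47% of 100 mg = 47 mg.
Total = 1200 + 47 = 1247 mg.

1245 mg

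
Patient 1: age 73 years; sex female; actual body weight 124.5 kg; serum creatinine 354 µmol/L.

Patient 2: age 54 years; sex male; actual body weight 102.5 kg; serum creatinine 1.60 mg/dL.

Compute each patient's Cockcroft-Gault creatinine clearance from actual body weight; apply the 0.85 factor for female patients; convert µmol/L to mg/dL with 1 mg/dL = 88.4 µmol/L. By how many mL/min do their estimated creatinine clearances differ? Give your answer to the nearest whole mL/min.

52 mL/min

Patient 1: SCr = 354 / 88.4 = 4.005 mg/dL
Patient 1: CrCl = (140 − 73) × 124.5 / (72 × 4.005) × 0.85 = 8341.5 / 288.36 × 0.85 ≈ 24.6 mL/min
Patient 2: CrCl = (140 − 54) × 102.5 / (72 × 1.6) = 8815.0 / 115.20 ≈ 76.5 mL/min
|24.6 − 76.5| = 51.9 mL/min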